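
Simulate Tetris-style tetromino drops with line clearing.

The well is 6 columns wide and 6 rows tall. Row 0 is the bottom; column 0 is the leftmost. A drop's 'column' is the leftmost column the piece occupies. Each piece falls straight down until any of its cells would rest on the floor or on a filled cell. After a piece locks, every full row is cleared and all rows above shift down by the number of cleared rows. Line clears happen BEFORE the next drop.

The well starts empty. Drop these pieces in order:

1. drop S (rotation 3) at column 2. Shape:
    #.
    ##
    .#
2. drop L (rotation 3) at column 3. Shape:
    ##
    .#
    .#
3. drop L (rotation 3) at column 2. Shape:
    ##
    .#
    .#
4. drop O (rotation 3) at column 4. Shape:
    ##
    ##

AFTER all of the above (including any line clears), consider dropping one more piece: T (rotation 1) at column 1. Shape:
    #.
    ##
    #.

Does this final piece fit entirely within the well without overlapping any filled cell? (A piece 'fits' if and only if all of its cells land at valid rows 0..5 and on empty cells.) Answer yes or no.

Drop 1: S rot3 at col 2 lands with bottom-row=0; cleared 0 line(s) (total 0); column heights now [0 0 3 2 0 0], max=3
Drop 2: L rot3 at col 3 lands with bottom-row=0; cleared 0 line(s) (total 0); column heights now [0 0 3 3 3 0], max=3
Drop 3: L rot3 at col 2 lands with bottom-row=3; cleared 0 line(s) (total 0); column heights now [0 0 6 6 3 0], max=6
Drop 4: O rot3 at col 4 lands with bottom-row=3; cleared 0 line(s) (total 0); column heights now [0 0 6 6 5 5], max=6
Test piece T rot1 at col 1 (width 2): heights before test = [0 0 6 6 5 5]; fits = False

Answer: no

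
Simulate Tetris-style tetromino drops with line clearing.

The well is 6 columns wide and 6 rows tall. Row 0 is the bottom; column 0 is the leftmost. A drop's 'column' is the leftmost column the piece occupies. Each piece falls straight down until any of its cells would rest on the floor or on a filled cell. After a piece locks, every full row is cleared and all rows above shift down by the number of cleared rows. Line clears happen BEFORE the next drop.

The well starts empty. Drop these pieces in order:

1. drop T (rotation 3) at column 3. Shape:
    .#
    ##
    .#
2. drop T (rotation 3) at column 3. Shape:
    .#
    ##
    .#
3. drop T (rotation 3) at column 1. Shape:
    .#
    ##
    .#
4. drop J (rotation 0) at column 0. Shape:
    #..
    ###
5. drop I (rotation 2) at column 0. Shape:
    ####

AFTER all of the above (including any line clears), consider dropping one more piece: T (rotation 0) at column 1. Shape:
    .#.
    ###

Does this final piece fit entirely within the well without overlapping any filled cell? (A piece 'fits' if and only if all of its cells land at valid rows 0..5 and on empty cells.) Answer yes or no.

Drop 1: T rot3 at col 3 lands with bottom-row=0; cleared 0 line(s) (total 0); column heights now [0 0 0 2 3 0], max=3
Drop 2: T rot3 at col 3 lands with bottom-row=3; cleared 0 line(s) (total 0); column heights now [0 0 0 5 6 0], max=6
Drop 3: T rot3 at col 1 lands with bottom-row=0; cleared 0 line(s) (total 0); column heights now [0 2 3 5 6 0], max=6
Drop 4: J rot0 at col 0 lands with bottom-row=3; cleared 0 line(s) (total 0); column heights now [5 4 4 5 6 0], max=6
Drop 5: I rot2 at col 0 lands with bottom-row=5; cleared 0 line(s) (total 0); column heights now [6 6 6 6 6 0], max=6
Test piece T rot0 at col 1 (width 3): heights before test = [6 6 6 6 6 0]; fits = False

Answer: no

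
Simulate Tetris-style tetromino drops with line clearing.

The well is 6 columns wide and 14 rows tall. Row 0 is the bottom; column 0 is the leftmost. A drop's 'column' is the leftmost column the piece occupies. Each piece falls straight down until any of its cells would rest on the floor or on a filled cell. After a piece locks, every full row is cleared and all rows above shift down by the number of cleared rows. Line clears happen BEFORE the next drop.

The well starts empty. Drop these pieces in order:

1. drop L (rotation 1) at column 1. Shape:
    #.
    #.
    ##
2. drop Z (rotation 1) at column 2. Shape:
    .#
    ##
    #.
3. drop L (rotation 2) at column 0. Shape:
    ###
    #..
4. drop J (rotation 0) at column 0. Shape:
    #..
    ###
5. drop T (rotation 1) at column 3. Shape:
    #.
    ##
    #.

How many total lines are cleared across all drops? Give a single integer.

Answer: 0

Derivation:
Drop 1: L rot1 at col 1 lands with bottom-row=0; cleared 0 line(s) (total 0); column heights now [0 3 1 0 0 0], max=3
Drop 2: Z rot1 at col 2 lands with bottom-row=1; cleared 0 line(s) (total 0); column heights now [0 3 3 4 0 0], max=4
Drop 3: L rot2 at col 0 lands with bottom-row=2; cleared 0 line(s) (total 0); column heights now [4 4 4 4 0 0], max=4
Drop 4: J rot0 at col 0 lands with bottom-row=4; cleared 0 line(s) (total 0); column heights now [6 5 5 4 0 0], max=6
Drop 5: T rot1 at col 3 lands with bottom-row=4; cleared 0 line(s) (total 0); column heights now [6 5 5 7 6 0], max=7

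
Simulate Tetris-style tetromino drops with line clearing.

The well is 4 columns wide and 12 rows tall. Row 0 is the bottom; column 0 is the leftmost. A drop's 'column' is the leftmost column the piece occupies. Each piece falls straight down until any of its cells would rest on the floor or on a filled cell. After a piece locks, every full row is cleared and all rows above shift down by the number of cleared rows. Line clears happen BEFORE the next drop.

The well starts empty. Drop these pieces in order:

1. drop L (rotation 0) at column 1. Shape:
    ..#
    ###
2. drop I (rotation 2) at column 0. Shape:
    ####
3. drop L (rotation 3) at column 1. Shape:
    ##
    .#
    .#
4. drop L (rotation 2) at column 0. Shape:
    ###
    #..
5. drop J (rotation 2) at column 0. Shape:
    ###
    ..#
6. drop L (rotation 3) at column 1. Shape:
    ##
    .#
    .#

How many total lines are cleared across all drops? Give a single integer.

Answer: 1

Derivation:
Drop 1: L rot0 at col 1 lands with bottom-row=0; cleared 0 line(s) (total 0); column heights now [0 1 1 2], max=2
Drop 2: I rot2 at col 0 lands with bottom-row=2; cleared 1 line(s) (total 1); column heights now [0 1 1 2], max=2
Drop 3: L rot3 at col 1 lands with bottom-row=1; cleared 0 line(s) (total 1); column heights now [0 4 4 2], max=4
Drop 4: L rot2 at col 0 lands with bottom-row=3; cleared 0 line(s) (total 1); column heights now [5 5 5 2], max=5
Drop 5: J rot2 at col 0 lands with bottom-row=5; cleared 0 line(s) (total 1); column heights now [7 7 7 2], max=7
Drop 6: L rot3 at col 1 lands with bottom-row=7; cleared 0 line(s) (total 1); column heights now [7 10 10 2], max=10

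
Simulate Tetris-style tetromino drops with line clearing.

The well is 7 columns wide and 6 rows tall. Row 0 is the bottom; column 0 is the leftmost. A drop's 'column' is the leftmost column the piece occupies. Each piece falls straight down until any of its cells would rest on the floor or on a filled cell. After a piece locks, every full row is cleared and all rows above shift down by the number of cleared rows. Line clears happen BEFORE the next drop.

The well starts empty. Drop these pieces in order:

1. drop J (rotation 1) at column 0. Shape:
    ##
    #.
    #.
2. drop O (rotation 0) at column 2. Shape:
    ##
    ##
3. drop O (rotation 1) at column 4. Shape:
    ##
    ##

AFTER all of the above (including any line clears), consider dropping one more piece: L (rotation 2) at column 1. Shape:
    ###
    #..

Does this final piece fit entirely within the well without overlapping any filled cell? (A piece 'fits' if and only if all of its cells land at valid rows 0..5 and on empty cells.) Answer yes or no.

Answer: yes

Derivation:
Drop 1: J rot1 at col 0 lands with bottom-row=0; cleared 0 line(s) (total 0); column heights now [3 3 0 0 0 0 0], max=3
Drop 2: O rot0 at col 2 lands with bottom-row=0; cleared 0 line(s) (total 0); column heights now [3 3 2 2 0 0 0], max=3
Drop 3: O rot1 at col 4 lands with bottom-row=0; cleared 0 line(s) (total 0); column heights now [3 3 2 2 2 2 0], max=3
Test piece L rot2 at col 1 (width 3): heights before test = [3 3 2 2 2 2 0]; fits = True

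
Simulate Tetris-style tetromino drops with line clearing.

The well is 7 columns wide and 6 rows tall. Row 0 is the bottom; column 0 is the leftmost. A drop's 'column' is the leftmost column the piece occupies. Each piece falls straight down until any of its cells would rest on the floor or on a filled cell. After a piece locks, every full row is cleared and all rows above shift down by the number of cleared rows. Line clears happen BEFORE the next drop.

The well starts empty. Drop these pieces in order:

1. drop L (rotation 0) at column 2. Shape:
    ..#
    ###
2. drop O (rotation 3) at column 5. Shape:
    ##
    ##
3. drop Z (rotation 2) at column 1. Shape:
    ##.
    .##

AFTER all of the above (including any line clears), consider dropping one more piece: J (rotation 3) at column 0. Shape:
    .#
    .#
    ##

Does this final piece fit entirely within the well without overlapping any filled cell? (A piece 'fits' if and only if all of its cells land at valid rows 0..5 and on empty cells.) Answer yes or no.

Answer: yes

Derivation:
Drop 1: L rot0 at col 2 lands with bottom-row=0; cleared 0 line(s) (total 0); column heights now [0 0 1 1 2 0 0], max=2
Drop 2: O rot3 at col 5 lands with bottom-row=0; cleared 0 line(s) (total 0); column heights now [0 0 1 1 2 2 2], max=2
Drop 3: Z rot2 at col 1 lands with bottom-row=1; cleared 0 line(s) (total 0); column heights now [0 3 3 2 2 2 2], max=3
Test piece J rot3 at col 0 (width 2): heights before test = [0 3 3 2 2 2 2]; fits = True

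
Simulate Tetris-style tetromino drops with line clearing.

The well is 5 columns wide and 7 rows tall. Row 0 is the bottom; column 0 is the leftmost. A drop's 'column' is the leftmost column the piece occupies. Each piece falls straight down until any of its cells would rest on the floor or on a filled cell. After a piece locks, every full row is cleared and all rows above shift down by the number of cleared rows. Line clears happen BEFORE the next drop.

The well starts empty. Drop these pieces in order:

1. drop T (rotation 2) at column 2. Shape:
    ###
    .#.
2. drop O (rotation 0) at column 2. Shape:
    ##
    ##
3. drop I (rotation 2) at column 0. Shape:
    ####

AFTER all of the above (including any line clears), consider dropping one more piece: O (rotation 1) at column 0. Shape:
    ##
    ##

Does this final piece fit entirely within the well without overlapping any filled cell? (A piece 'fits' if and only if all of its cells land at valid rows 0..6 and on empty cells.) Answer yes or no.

Answer: yes

Derivation:
Drop 1: T rot2 at col 2 lands with bottom-row=0; cleared 0 line(s) (total 0); column heights now [0 0 2 2 2], max=2
Drop 2: O rot0 at col 2 lands with bottom-row=2; cleared 0 line(s) (total 0); column heights now [0 0 4 4 2], max=4
Drop 3: I rot2 at col 0 lands with bottom-row=4; cleared 0 line(s) (total 0); column heights now [5 5 5 5 2], max=5
Test piece O rot1 at col 0 (width 2): heights before test = [5 5 5 5 2]; fits = True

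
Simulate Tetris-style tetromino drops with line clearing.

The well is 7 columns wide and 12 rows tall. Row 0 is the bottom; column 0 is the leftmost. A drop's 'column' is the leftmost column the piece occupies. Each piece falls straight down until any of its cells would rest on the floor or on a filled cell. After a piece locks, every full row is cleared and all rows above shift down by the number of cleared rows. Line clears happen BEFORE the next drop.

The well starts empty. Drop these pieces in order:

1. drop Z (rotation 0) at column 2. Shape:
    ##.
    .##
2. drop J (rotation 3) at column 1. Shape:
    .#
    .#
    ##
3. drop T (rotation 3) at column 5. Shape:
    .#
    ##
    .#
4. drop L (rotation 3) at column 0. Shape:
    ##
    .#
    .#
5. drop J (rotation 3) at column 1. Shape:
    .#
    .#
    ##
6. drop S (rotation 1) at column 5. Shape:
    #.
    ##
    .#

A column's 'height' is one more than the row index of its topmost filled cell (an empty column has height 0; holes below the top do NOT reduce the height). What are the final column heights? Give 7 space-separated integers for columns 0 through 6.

Answer: 6 7 9 2 1 6 5

Derivation:
Drop 1: Z rot0 at col 2 lands with bottom-row=0; cleared 0 line(s) (total 0); column heights now [0 0 2 2 1 0 0], max=2
Drop 2: J rot3 at col 1 lands with bottom-row=2; cleared 0 line(s) (total 0); column heights now [0 3 5 2 1 0 0], max=5
Drop 3: T rot3 at col 5 lands with bottom-row=0; cleared 0 line(s) (total 0); column heights now [0 3 5 2 1 2 3], max=5
Drop 4: L rot3 at col 0 lands with bottom-row=3; cleared 0 line(s) (total 0); column heights now [6 6 5 2 1 2 3], max=6
Drop 5: J rot3 at col 1 lands with bottom-row=6; cleared 0 line(s) (total 0); column heights now [6 7 9 2 1 2 3], max=9
Drop 6: S rot1 at col 5 lands with bottom-row=3; cleared 0 line(s) (total 0); column heights now [6 7 9 2 1 6 5], max=9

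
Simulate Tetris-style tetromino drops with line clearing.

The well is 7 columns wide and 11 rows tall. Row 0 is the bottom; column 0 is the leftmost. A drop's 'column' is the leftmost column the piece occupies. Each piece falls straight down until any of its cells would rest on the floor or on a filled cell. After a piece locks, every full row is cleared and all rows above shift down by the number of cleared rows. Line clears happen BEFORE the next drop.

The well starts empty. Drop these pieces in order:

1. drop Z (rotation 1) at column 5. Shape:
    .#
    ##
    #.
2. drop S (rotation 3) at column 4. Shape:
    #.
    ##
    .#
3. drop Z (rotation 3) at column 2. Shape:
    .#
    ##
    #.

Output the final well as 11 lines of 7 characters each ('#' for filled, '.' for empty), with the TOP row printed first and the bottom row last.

Drop 1: Z rot1 at col 5 lands with bottom-row=0; cleared 0 line(s) (total 0); column heights now [0 0 0 0 0 2 3], max=3
Drop 2: S rot3 at col 4 lands with bottom-row=2; cleared 0 line(s) (total 0); column heights now [0 0 0 0 5 4 3], max=5
Drop 3: Z rot3 at col 2 lands with bottom-row=0; cleared 0 line(s) (total 0); column heights now [0 0 2 3 5 4 3], max=5

Answer: .......
.......
.......
.......
.......
.......
....#..
....##.
...#.##
..##.##
..#..#.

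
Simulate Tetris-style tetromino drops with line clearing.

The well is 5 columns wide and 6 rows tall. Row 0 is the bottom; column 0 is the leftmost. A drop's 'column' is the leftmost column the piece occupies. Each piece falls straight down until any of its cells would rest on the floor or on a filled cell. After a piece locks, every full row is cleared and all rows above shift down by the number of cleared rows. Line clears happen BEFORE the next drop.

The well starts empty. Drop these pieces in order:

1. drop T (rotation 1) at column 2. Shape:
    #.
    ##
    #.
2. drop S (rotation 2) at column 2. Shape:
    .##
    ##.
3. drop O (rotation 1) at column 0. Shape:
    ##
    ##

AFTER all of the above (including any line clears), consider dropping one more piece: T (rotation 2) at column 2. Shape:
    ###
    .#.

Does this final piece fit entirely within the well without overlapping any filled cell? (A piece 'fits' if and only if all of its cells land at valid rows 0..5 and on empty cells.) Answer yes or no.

Answer: no

Derivation:
Drop 1: T rot1 at col 2 lands with bottom-row=0; cleared 0 line(s) (total 0); column heights now [0 0 3 2 0], max=3
Drop 2: S rot2 at col 2 lands with bottom-row=3; cleared 0 line(s) (total 0); column heights now [0 0 4 5 5], max=5
Drop 3: O rot1 at col 0 lands with bottom-row=0; cleared 0 line(s) (total 0); column heights now [2 2 4 5 5], max=5
Test piece T rot2 at col 2 (width 3): heights before test = [2 2 4 5 5]; fits = False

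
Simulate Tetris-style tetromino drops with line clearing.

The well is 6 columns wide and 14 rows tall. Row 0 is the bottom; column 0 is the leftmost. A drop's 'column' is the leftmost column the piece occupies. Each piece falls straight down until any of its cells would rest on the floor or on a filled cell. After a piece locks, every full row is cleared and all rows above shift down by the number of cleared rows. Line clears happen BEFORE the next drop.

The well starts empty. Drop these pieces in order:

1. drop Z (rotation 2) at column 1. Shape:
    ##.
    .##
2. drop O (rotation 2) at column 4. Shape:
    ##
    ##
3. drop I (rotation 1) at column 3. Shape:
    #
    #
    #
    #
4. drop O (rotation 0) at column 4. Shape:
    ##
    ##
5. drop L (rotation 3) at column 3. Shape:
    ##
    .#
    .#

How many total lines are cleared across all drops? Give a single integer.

Drop 1: Z rot2 at col 1 lands with bottom-row=0; cleared 0 line(s) (total 0); column heights now [0 2 2 1 0 0], max=2
Drop 2: O rot2 at col 4 lands with bottom-row=0; cleared 0 line(s) (total 0); column heights now [0 2 2 1 2 2], max=2
Drop 3: I rot1 at col 3 lands with bottom-row=1; cleared 0 line(s) (total 0); column heights now [0 2 2 5 2 2], max=5
Drop 4: O rot0 at col 4 lands with bottom-row=2; cleared 0 line(s) (total 0); column heights now [0 2 2 5 4 4], max=5
Drop 5: L rot3 at col 3 lands with bottom-row=4; cleared 0 line(s) (total 0); column heights now [0 2 2 7 7 4], max=7

Answer: 0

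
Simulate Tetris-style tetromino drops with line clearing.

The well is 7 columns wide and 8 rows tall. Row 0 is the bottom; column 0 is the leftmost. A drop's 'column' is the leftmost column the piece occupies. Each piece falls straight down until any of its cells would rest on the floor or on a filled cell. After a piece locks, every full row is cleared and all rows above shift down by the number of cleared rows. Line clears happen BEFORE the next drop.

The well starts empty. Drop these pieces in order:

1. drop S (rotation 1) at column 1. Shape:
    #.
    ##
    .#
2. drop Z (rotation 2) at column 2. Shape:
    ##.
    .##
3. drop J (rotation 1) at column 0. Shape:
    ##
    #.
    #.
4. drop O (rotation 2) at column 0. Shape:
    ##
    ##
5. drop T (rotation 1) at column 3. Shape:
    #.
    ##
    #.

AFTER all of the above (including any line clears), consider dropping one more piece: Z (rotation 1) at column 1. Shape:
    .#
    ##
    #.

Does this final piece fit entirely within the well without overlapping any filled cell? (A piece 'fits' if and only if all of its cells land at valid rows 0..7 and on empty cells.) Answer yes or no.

Drop 1: S rot1 at col 1 lands with bottom-row=0; cleared 0 line(s) (total 0); column heights now [0 3 2 0 0 0 0], max=3
Drop 2: Z rot2 at col 2 lands with bottom-row=1; cleared 0 line(s) (total 0); column heights now [0 3 3 3 2 0 0], max=3
Drop 3: J rot1 at col 0 lands with bottom-row=1; cleared 0 line(s) (total 0); column heights now [4 4 3 3 2 0 0], max=4
Drop 4: O rot2 at col 0 lands with bottom-row=4; cleared 0 line(s) (total 0); column heights now [6 6 3 3 2 0 0], max=6
Drop 5: T rot1 at col 3 lands with bottom-row=3; cleared 0 line(s) (total 0); column heights now [6 6 3 6 5 0 0], max=6
Test piece Z rot1 at col 1 (width 2): heights before test = [6 6 3 6 5 0 0]; fits = False

Answer: no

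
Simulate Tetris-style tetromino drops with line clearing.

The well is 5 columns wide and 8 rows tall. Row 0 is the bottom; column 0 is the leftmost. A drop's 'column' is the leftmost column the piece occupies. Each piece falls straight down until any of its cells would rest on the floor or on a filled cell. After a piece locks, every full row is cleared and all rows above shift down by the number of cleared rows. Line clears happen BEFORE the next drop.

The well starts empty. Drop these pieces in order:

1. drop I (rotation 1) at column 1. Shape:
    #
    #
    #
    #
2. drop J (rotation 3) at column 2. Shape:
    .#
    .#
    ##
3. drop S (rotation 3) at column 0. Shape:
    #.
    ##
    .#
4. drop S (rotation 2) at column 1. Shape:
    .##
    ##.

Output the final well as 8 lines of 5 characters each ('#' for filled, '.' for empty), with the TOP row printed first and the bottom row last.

Drop 1: I rot1 at col 1 lands with bottom-row=0; cleared 0 line(s) (total 0); column heights now [0 4 0 0 0], max=4
Drop 2: J rot3 at col 2 lands with bottom-row=0; cleared 0 line(s) (total 0); column heights now [0 4 1 3 0], max=4
Drop 3: S rot3 at col 0 lands with bottom-row=4; cleared 0 line(s) (total 0); column heights now [7 6 1 3 0], max=7
Drop 4: S rot2 at col 1 lands with bottom-row=6; cleared 0 line(s) (total 0); column heights now [7 7 8 8 0], max=8

Answer: ..##.
###..
##...
.#...
.#...
.#.#.
.#.#.
.###.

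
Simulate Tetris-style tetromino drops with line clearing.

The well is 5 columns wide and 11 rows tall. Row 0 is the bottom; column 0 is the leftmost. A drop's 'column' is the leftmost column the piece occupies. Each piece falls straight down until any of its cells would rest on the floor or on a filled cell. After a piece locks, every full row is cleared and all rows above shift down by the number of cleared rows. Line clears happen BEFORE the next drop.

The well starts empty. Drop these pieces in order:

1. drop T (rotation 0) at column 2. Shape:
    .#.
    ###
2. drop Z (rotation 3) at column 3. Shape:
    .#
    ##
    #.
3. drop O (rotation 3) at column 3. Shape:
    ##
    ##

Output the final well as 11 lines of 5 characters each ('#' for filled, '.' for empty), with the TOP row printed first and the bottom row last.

Drop 1: T rot0 at col 2 lands with bottom-row=0; cleared 0 line(s) (total 0); column heights now [0 0 1 2 1], max=2
Drop 2: Z rot3 at col 3 lands with bottom-row=2; cleared 0 line(s) (total 0); column heights now [0 0 1 4 5], max=5
Drop 3: O rot3 at col 3 lands with bottom-row=5; cleared 0 line(s) (total 0); column heights now [0 0 1 7 7], max=7

Answer: .....
.....
.....
.....
...##
...##
....#
...##
...#.
...#.
..###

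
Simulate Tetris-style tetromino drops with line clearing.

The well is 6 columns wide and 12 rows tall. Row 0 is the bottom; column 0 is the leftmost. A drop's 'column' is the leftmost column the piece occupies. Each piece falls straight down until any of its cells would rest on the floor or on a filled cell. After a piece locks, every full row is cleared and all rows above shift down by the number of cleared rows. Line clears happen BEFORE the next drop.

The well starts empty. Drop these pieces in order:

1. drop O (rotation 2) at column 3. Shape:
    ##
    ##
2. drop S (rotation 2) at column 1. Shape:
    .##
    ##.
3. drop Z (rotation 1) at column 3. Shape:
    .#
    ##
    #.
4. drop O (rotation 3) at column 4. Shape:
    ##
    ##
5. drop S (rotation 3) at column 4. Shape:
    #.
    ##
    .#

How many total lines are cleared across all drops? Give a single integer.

Drop 1: O rot2 at col 3 lands with bottom-row=0; cleared 0 line(s) (total 0); column heights now [0 0 0 2 2 0], max=2
Drop 2: S rot2 at col 1 lands with bottom-row=1; cleared 0 line(s) (total 0); column heights now [0 2 3 3 2 0], max=3
Drop 3: Z rot1 at col 3 lands with bottom-row=3; cleared 0 line(s) (total 0); column heights now [0 2 3 5 6 0], max=6
Drop 4: O rot3 at col 4 lands with bottom-row=6; cleared 0 line(s) (total 0); column heights now [0 2 3 5 8 8], max=8
Drop 5: S rot3 at col 4 lands with bottom-row=8; cleared 0 line(s) (total 0); column heights now [0 2 3 5 11 10], max=11

Answer: 0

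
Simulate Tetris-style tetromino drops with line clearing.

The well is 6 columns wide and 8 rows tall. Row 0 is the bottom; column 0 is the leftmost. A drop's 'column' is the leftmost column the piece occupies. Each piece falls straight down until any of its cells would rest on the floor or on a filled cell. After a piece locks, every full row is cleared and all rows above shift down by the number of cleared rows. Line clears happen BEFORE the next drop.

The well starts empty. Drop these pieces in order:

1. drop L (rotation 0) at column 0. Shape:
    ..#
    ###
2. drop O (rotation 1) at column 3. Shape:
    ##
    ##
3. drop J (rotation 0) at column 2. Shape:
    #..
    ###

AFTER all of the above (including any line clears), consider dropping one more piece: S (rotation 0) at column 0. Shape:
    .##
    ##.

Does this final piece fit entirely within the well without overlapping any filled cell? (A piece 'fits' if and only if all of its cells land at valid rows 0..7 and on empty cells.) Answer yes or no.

Drop 1: L rot0 at col 0 lands with bottom-row=0; cleared 0 line(s) (total 0); column heights now [1 1 2 0 0 0], max=2
Drop 2: O rot1 at col 3 lands with bottom-row=0; cleared 0 line(s) (total 0); column heights now [1 1 2 2 2 0], max=2
Drop 3: J rot0 at col 2 lands with bottom-row=2; cleared 0 line(s) (total 0); column heights now [1 1 4 3 3 0], max=4
Test piece S rot0 at col 0 (width 3): heights before test = [1 1 4 3 3 0]; fits = True

Answer: yes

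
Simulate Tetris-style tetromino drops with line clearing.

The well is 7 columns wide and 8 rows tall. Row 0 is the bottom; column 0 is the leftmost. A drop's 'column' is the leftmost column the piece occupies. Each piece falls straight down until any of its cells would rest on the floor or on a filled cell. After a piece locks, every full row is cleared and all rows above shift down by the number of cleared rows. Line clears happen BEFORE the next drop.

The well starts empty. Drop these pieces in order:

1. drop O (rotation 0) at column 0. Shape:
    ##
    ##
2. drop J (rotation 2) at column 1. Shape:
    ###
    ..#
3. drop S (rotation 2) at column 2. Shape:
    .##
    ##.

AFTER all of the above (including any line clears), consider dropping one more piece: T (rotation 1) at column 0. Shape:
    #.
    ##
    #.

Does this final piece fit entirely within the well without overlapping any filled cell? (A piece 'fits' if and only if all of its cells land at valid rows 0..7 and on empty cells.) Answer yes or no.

Answer: yes

Derivation:
Drop 1: O rot0 at col 0 lands with bottom-row=0; cleared 0 line(s) (total 0); column heights now [2 2 0 0 0 0 0], max=2
Drop 2: J rot2 at col 1 lands with bottom-row=1; cleared 0 line(s) (total 0); column heights now [2 3 3 3 0 0 0], max=3
Drop 3: S rot2 at col 2 lands with bottom-row=3; cleared 0 line(s) (total 0); column heights now [2 3 4 5 5 0 0], max=5
Test piece T rot1 at col 0 (width 2): heights before test = [2 3 4 5 5 0 0]; fits = True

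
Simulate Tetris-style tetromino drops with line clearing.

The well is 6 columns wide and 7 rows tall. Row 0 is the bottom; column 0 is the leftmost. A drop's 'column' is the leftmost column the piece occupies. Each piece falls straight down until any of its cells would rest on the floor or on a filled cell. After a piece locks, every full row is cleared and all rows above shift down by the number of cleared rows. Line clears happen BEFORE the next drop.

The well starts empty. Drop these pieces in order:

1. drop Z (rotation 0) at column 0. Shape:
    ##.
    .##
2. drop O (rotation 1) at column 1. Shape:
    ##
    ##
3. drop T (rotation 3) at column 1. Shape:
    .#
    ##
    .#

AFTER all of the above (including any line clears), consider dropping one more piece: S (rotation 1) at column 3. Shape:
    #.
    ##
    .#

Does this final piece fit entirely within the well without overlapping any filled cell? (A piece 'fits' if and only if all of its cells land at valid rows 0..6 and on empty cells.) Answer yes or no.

Answer: yes

Derivation:
Drop 1: Z rot0 at col 0 lands with bottom-row=0; cleared 0 line(s) (total 0); column heights now [2 2 1 0 0 0], max=2
Drop 2: O rot1 at col 1 lands with bottom-row=2; cleared 0 line(s) (total 0); column heights now [2 4 4 0 0 0], max=4
Drop 3: T rot3 at col 1 lands with bottom-row=4; cleared 0 line(s) (total 0); column heights now [2 6 7 0 0 0], max=7
Test piece S rot1 at col 3 (width 2): heights before test = [2 6 7 0 0 0]; fits = True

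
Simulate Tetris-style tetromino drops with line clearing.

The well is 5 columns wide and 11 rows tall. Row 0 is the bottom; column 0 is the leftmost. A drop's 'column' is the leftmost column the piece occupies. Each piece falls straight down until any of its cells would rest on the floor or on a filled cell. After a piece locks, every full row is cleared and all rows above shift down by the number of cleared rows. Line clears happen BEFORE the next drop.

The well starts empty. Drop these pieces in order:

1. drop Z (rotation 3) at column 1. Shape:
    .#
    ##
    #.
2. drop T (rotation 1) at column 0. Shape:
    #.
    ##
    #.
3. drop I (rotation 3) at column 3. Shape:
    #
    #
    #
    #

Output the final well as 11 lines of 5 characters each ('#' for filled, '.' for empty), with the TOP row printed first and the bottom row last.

Answer: .....
.....
.....
.....
.....
.....
.....
#..#.
####.
####.
.#.#.

Derivation:
Drop 1: Z rot3 at col 1 lands with bottom-row=0; cleared 0 line(s) (total 0); column heights now [0 2 3 0 0], max=3
Drop 2: T rot1 at col 0 lands with bottom-row=1; cleared 0 line(s) (total 0); column heights now [4 3 3 0 0], max=4
Drop 3: I rot3 at col 3 lands with bottom-row=0; cleared 0 line(s) (total 0); column heights now [4 3 3 4 0], max=4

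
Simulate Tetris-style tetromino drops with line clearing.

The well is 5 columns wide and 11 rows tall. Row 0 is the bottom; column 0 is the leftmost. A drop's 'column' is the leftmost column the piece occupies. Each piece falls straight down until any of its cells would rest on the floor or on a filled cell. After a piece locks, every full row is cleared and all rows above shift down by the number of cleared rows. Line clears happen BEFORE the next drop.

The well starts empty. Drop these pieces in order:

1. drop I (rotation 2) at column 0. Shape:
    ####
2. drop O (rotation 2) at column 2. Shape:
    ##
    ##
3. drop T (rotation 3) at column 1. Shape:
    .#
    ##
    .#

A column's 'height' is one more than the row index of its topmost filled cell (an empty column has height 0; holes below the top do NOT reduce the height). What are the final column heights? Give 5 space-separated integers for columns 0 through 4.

Drop 1: I rot2 at col 0 lands with bottom-row=0; cleared 0 line(s) (total 0); column heights now [1 1 1 1 0], max=1
Drop 2: O rot2 at col 2 lands with bottom-row=1; cleared 0 line(s) (total 0); column heights now [1 1 3 3 0], max=3
Drop 3: T rot3 at col 1 lands with bottom-row=3; cleared 0 line(s) (total 0); column heights now [1 5 6 3 0], max=6

Answer: 1 5 6 3 0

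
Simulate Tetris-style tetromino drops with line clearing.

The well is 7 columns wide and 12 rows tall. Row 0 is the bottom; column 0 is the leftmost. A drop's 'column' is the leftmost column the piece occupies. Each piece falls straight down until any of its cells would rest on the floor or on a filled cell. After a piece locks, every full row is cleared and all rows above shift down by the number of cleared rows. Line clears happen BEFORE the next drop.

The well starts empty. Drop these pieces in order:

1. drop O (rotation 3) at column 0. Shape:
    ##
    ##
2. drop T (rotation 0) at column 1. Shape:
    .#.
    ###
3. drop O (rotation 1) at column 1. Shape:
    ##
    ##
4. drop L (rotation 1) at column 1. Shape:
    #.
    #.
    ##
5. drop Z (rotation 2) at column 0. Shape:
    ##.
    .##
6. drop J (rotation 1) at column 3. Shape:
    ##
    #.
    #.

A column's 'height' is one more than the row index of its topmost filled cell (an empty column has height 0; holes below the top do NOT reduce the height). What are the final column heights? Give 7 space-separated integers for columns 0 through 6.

Answer: 11 11 10 6 6 0 0

Derivation:
Drop 1: O rot3 at col 0 lands with bottom-row=0; cleared 0 line(s) (total 0); column heights now [2 2 0 0 0 0 0], max=2
Drop 2: T rot0 at col 1 lands with bottom-row=2; cleared 0 line(s) (total 0); column heights now [2 3 4 3 0 0 0], max=4
Drop 3: O rot1 at col 1 lands with bottom-row=4; cleared 0 line(s) (total 0); column heights now [2 6 6 3 0 0 0], max=6
Drop 4: L rot1 at col 1 lands with bottom-row=6; cleared 0 line(s) (total 0); column heights now [2 9 7 3 0 0 0], max=9
Drop 5: Z rot2 at col 0 lands with bottom-row=9; cleared 0 line(s) (total 0); column heights now [11 11 10 3 0 0 0], max=11
Drop 6: J rot1 at col 3 lands with bottom-row=3; cleared 0 line(s) (total 0); column heights now [11 11 10 6 6 0 0], max=11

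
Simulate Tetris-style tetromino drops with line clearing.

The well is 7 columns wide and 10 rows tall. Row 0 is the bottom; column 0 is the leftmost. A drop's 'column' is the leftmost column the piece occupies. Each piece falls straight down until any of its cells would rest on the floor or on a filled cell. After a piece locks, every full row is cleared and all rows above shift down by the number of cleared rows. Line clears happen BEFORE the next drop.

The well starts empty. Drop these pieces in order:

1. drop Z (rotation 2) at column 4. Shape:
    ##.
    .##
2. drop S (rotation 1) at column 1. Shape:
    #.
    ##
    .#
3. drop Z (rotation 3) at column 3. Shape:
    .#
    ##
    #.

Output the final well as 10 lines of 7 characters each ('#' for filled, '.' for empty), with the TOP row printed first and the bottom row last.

Drop 1: Z rot2 at col 4 lands with bottom-row=0; cleared 0 line(s) (total 0); column heights now [0 0 0 0 2 2 1], max=2
Drop 2: S rot1 at col 1 lands with bottom-row=0; cleared 0 line(s) (total 0); column heights now [0 3 2 0 2 2 1], max=3
Drop 3: Z rot3 at col 3 lands with bottom-row=1; cleared 0 line(s) (total 0); column heights now [0 3 2 3 4 2 1], max=4

Answer: .......
.......
.......
.......
.......
.......
....#..
.#.##..
.#####.
..#..##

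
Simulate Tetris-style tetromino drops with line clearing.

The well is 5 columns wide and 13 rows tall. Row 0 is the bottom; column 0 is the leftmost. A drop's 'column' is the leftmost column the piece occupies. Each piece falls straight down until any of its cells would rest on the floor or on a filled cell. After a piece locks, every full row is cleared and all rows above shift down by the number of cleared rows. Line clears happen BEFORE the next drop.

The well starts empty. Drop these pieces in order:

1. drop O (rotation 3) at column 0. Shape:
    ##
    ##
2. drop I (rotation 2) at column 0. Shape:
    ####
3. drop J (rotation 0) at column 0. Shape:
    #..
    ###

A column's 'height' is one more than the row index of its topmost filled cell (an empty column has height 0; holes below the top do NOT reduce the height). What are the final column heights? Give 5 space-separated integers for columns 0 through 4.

Drop 1: O rot3 at col 0 lands with bottom-row=0; cleared 0 line(s) (total 0); column heights now [2 2 0 0 0], max=2
Drop 2: I rot2 at col 0 lands with bottom-row=2; cleared 0 line(s) (total 0); column heights now [3 3 3 3 0], max=3
Drop 3: J rot0 at col 0 lands with bottom-row=3; cleared 0 line(s) (total 0); column heights now [5 4 4 3 0], max=5

Answer: 5 4 4 3 0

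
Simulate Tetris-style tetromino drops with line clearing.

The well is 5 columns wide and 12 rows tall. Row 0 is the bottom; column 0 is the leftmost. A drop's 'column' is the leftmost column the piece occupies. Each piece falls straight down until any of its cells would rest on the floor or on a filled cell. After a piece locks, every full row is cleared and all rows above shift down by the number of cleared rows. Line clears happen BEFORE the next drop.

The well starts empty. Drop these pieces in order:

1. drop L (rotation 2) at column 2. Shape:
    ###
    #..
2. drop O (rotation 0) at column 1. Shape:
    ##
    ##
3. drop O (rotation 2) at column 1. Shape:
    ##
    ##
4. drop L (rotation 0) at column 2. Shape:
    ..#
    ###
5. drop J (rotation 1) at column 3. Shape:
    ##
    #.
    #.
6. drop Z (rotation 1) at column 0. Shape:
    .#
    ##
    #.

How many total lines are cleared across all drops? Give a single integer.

Drop 1: L rot2 at col 2 lands with bottom-row=0; cleared 0 line(s) (total 0); column heights now [0 0 2 2 2], max=2
Drop 2: O rot0 at col 1 lands with bottom-row=2; cleared 0 line(s) (total 0); column heights now [0 4 4 2 2], max=4
Drop 3: O rot2 at col 1 lands with bottom-row=4; cleared 0 line(s) (total 0); column heights now [0 6 6 2 2], max=6
Drop 4: L rot0 at col 2 lands with bottom-row=6; cleared 0 line(s) (total 0); column heights now [0 6 7 7 8], max=8
Drop 5: J rot1 at col 3 lands with bottom-row=7; cleared 0 line(s) (total 0); column heights now [0 6 7 10 10], max=10
Drop 6: Z rot1 at col 0 lands with bottom-row=5; cleared 1 line(s) (total 1); column heights now [6 7 6 9 9], max=9

Answer: 1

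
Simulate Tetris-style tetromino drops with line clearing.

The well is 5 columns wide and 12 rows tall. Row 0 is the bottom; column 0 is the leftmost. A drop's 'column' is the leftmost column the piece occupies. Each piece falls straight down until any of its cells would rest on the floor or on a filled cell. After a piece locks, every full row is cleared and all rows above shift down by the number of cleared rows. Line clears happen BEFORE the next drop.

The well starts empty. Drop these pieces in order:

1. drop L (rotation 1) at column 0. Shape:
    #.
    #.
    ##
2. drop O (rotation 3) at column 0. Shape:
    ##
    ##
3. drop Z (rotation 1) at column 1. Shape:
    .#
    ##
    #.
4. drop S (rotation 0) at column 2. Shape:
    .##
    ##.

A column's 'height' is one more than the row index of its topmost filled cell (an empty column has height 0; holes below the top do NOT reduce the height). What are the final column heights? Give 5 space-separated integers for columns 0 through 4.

Drop 1: L rot1 at col 0 lands with bottom-row=0; cleared 0 line(s) (total 0); column heights now [3 1 0 0 0], max=3
Drop 2: O rot3 at col 0 lands with bottom-row=3; cleared 0 line(s) (total 0); column heights now [5 5 0 0 0], max=5
Drop 3: Z rot1 at col 1 lands with bottom-row=5; cleared 0 line(s) (total 0); column heights now [5 7 8 0 0], max=8
Drop 4: S rot0 at col 2 lands with bottom-row=8; cleared 0 line(s) (total 0); column heights now [5 7 9 10 10], max=10

Answer: 5 7 9 10 10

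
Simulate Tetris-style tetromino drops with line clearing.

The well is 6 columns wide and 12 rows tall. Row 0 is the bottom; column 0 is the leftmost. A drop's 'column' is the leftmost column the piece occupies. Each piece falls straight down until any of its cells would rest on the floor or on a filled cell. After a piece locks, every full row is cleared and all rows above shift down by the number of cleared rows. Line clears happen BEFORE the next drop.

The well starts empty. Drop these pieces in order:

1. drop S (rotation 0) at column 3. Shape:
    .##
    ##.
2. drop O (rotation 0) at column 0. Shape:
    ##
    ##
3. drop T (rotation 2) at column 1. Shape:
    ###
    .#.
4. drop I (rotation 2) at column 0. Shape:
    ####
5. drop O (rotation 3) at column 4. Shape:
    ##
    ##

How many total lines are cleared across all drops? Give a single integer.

Drop 1: S rot0 at col 3 lands with bottom-row=0; cleared 0 line(s) (total 0); column heights now [0 0 0 1 2 2], max=2
Drop 2: O rot0 at col 0 lands with bottom-row=0; cleared 0 line(s) (total 0); column heights now [2 2 0 1 2 2], max=2
Drop 3: T rot2 at col 1 lands with bottom-row=1; cleared 0 line(s) (total 0); column heights now [2 3 3 3 2 2], max=3
Drop 4: I rot2 at col 0 lands with bottom-row=3; cleared 0 line(s) (total 0); column heights now [4 4 4 4 2 2], max=4
Drop 5: O rot3 at col 4 lands with bottom-row=2; cleared 1 line(s) (total 1); column heights now [2 3 3 3 3 3], max=3

Answer: 1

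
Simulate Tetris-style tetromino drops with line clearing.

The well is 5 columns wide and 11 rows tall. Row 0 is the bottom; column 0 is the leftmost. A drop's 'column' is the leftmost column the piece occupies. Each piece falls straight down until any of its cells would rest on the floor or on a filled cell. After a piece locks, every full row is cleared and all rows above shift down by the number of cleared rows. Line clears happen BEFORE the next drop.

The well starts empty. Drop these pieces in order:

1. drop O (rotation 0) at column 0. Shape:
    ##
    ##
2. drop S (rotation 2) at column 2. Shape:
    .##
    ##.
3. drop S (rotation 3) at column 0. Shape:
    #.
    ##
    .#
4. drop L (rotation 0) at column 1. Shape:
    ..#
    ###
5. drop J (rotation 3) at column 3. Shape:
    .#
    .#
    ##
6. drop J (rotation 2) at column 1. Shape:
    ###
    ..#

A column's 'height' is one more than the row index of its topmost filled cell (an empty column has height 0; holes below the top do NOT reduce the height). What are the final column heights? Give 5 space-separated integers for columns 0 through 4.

Answer: 5 9 9 9 9

Derivation:
Drop 1: O rot0 at col 0 lands with bottom-row=0; cleared 0 line(s) (total 0); column heights now [2 2 0 0 0], max=2
Drop 2: S rot2 at col 2 lands with bottom-row=0; cleared 0 line(s) (total 0); column heights now [2 2 1 2 2], max=2
Drop 3: S rot3 at col 0 lands with bottom-row=2; cleared 0 line(s) (total 0); column heights now [5 4 1 2 2], max=5
Drop 4: L rot0 at col 1 lands with bottom-row=4; cleared 0 line(s) (total 0); column heights now [5 5 5 6 2], max=6
Drop 5: J rot3 at col 3 lands with bottom-row=6; cleared 0 line(s) (total 0); column heights now [5 5 5 7 9], max=9
Drop 6: J rot2 at col 1 lands with bottom-row=7; cleared 0 line(s) (total 0); column heights now [5 9 9 9 9], max=9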